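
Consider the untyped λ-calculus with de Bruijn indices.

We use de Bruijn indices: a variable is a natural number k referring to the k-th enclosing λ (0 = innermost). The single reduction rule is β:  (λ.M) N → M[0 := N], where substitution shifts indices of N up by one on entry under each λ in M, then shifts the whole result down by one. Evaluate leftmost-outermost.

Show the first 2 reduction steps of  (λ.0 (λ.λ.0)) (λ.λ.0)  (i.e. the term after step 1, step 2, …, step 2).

Answer: after 2 steps: λ.0

Reduction:
  start: (λ.0 (λ.λ.0)) (λ.λ.0)
  [1] (λ.λ.0) (λ.λ.0)
  [2] λ.0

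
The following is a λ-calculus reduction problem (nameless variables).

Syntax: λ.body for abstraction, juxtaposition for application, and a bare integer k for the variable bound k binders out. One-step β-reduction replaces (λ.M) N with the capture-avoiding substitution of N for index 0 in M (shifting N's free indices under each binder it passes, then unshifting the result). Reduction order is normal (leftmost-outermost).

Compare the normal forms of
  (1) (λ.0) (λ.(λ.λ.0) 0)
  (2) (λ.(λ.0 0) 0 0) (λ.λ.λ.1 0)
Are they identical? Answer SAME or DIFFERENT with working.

Answer: DIFFERENT — A ⇓ λ.λ.0, B ⇓ λ.λ.λ.1 0

Reduction:
Term A:
  start: (λ.0) (λ.(λ.λ.0) 0)
  →1  λ.(λ.λ.0) 0
  →2  λ.λ.0

Term B:
  start: (λ.(λ.0 0) 0 0) (λ.λ.λ.1 0)
  →1  (λ.0 0) (λ.λ.λ.1 0) (λ.λ.λ.1 0)
  →2  (λ.λ.λ.1 0) (λ.λ.λ.1 0) (λ.λ.λ.1 0)
  →3  (λ.λ.1 0) (λ.λ.λ.1 0)
  →4  λ.(λ.λ.λ.1 0) 0
  →5  λ.λ.λ.1 0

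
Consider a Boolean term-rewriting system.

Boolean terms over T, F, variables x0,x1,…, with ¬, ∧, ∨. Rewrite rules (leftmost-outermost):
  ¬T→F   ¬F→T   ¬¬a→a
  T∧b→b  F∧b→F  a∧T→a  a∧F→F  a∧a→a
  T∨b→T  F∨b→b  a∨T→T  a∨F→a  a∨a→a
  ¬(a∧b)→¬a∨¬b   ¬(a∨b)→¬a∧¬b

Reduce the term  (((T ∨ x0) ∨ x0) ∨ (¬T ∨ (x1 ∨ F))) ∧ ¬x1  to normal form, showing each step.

Answer: normal form = ¬x1  (in 4 steps)

Reduction:
  start: (((T ∨ x0) ∨ x0) ∨ (¬T ∨ (x1 ∨ F))) ∧ ¬x1
  [1] ((T ∨ x0) ∨ (¬T ∨ (x1 ∨ F))) ∧ ¬x1
  [2] (T ∨ (¬T ∨ (x1 ∨ F))) ∧ ¬x1
  [3] T ∧ ¬x1
  [4] ¬x1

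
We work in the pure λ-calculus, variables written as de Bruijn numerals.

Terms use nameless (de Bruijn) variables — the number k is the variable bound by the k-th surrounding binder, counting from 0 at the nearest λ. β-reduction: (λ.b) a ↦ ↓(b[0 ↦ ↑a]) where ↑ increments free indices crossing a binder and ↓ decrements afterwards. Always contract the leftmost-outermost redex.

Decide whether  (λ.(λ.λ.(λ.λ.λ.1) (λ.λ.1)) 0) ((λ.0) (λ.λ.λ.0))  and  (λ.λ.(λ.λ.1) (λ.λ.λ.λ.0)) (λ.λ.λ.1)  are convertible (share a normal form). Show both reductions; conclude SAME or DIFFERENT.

Answer: DIFFERENT — A ⇓ λ.λ.λ.1, B ⇓ λ.λ.λ.λ.λ.λ.0

Derivation:
Term A:
  start: (λ.(λ.λ.(λ.λ.λ.1) (λ.λ.1)) 0) ((λ.0) (λ.λ.λ.0))
  →1  (λ.λ.(λ.λ.λ.1) (λ.λ.1)) ((λ.0) (λ.λ.λ.0))
  →2  λ.(λ.λ.λ.1) (λ.λ.1)
  →3  λ.λ.λ.1

Term B:
  start: (λ.λ.(λ.λ.1) (λ.λ.λ.λ.0)) (λ.λ.λ.1)
  →1  λ.(λ.λ.1) (λ.λ.λ.λ.0)
  →2  λ.λ.λ.λ.λ.λ.0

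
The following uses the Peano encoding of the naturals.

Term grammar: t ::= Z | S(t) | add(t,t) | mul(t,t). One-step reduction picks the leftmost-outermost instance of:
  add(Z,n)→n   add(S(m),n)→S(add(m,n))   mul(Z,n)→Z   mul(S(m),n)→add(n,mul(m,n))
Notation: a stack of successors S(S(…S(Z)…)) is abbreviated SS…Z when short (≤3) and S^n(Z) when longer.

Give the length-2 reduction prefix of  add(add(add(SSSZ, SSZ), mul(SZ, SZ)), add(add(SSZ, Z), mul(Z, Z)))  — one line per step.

Answer: after 2 steps: add(S(add(add(SSZ, SSZ), mul(SZ, SZ))), add(add(SSZ, Z), mul(Z, Z)))

Reduction:
  start: add(add(add(SSSZ, SSZ), mul(SZ, SZ)), add(add(SSZ, Z), mul(Z, Z)))
  [1] add(add(S(add(SSZ, SSZ)), mul(SZ, SZ)), add(add(SSZ, Z), mul(Z, Z)))
  [2] add(S(add(add(SSZ, SSZ), mul(SZ, SZ))), add(add(SSZ, Z), mul(Z, Z)))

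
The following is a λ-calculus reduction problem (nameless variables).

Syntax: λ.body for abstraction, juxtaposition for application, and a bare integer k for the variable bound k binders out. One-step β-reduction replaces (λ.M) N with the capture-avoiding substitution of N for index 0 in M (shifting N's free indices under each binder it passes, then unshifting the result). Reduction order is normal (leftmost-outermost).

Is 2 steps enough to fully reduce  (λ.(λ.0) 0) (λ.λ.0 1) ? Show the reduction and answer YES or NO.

  start: (λ.(λ.0) 0) (λ.λ.0 1)
  step 1: (λ.0) (λ.λ.0 1)
  step 2: λ.λ.0 1

Answer: YES — reaches normal form λ.λ.0 1 in 2 ≤ 2 steps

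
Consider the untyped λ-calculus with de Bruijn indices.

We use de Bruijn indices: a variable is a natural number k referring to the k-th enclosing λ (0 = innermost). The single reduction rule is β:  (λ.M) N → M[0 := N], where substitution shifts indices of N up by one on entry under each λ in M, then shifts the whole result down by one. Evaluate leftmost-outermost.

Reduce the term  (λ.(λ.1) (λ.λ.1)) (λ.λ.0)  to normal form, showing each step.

  start: (λ.(λ.1) (λ.λ.1)) (λ.λ.0)
  step 1: (λ.λ.λ.0) (λ.λ.1)
  step 2: λ.λ.0

Answer: normal form = λ.λ.0  (in 2 steps)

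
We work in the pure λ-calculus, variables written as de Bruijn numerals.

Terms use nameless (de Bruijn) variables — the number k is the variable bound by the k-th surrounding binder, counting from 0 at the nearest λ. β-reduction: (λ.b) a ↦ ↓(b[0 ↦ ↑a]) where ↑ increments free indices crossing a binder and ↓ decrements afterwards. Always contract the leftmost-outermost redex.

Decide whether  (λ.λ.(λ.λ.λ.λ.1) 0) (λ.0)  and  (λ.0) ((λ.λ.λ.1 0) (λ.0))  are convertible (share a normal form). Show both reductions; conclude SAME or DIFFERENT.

Term A:
  start: (λ.λ.(λ.λ.λ.λ.1) 0) (λ.0)
  [1] λ.(λ.λ.λ.λ.1) 0
  [2] λ.λ.λ.λ.1

Term B:
  start: (λ.0) ((λ.λ.λ.1 0) (λ.0))
  [1] (λ.λ.λ.1 0) (λ.0)
  [2] λ.λ.1 0

Answer: DIFFERENT — A ⇓ λ.λ.λ.λ.1, B ⇓ λ.λ.1 0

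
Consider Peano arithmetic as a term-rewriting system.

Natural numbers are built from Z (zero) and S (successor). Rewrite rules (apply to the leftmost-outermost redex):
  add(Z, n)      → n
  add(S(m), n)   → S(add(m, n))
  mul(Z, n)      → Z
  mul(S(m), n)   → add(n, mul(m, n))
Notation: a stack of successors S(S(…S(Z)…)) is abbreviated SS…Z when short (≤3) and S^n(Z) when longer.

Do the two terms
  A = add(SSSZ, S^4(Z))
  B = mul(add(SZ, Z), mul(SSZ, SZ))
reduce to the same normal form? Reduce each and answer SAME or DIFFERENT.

Term A:
  start: add(SSSZ, S^4(Z))
  step 1: S(add(SSZ, S^4(Z)))
  step 2: S(S(add(SZ, S^4(Z))))
  step 3: S(S(S(add(Z, S^4(Z)))))
  step 4: S^7(Z)

Term B:
  start: mul(add(SZ, Z), mul(SSZ, SZ))
  step 1: mul(S(add(Z, Z)), mul(SSZ, SZ))
  step 2: add(mul(SSZ, SZ), mul(add(Z, Z), mul(SSZ, SZ)))
  step 3: add(add(SZ, mul(SZ, SZ)), mul(add(Z, Z), mul(SSZ, SZ)))
  step 4: add(S(add(Z, mul(SZ, SZ))), mul(add(Z, Z), mul(SSZ, SZ)))
  step 5: S(add(add(Z, mul(SZ, SZ)), mul(add(Z, Z), mul(SSZ, SZ))))
  step 6: S(add(mul(SZ, SZ), mul(add(Z, Z), mul(SSZ, SZ))))
  step 7: S(add(add(SZ, mul(Z, SZ)), mul(add(Z, Z), mul(SSZ, SZ))))
  step 8: S(add(S(add(Z, mul(Z, SZ))), mul(add(Z, Z), mul(SSZ, SZ))))
  step 9: S(S(add(add(Z, mul(Z, SZ)), mul(add(Z, Z), mul(SSZ, SZ)))))
  step 10: S(S(add(mul(Z, SZ), mul(add(Z, Z), mul(SSZ, SZ)))))
  step 11: S(S(add(Z, mul(add(Z, Z), mul(SSZ, SZ)))))
  step 12: S(S(mul(add(Z, Z), mul(SSZ, SZ))))
  step 13: S(S(mul(Z, mul(SSZ, SZ))))
  step 14: SSZ

Answer: DIFFERENT — A ⇓ S^7(Z), B ⇓ SSZ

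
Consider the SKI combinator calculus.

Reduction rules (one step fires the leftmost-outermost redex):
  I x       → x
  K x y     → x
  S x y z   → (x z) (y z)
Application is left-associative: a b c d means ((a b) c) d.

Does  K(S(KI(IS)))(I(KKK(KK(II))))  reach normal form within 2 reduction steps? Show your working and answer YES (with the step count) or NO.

Answer: YES — reaches normal form SI in 2 ≤ 2 steps

Derivation:
  start: K(S(KI(IS)))(I(KKK(KK(II))))
  →1  S(KI(IS))
  →2  SI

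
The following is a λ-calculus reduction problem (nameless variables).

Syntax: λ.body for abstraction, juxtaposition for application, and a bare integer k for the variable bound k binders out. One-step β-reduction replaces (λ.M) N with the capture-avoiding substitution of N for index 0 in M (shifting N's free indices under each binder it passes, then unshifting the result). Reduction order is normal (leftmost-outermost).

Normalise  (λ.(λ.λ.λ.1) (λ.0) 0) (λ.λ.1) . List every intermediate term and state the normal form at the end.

Answer: normal form = λ.λ.λ.1  (in 3 steps)

Reduction:
  start: (λ.(λ.λ.λ.1) (λ.0) 0) (λ.λ.1)
  [1] (λ.λ.λ.1) (λ.0) (λ.λ.1)
  [2] (λ.λ.1) (λ.λ.1)
  [3] λ.λ.λ.1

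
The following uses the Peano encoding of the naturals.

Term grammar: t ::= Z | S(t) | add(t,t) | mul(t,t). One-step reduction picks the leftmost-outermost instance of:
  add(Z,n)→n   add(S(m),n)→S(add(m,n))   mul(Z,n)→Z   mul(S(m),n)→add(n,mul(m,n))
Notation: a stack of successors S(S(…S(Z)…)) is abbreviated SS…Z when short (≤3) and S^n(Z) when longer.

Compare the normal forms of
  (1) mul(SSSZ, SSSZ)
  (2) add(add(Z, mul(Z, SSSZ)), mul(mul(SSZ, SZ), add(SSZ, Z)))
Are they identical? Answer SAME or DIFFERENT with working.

Answer: DIFFERENT — A ⇓ S^9(Z), B ⇓ S^4(Z)

Reduction:
Term A:
  start: mul(SSSZ, SSSZ)
  step 1: add(SSSZ, mul(SSZ, SSSZ))
  step 2: S(add(SSZ, mul(SSZ, SSSZ)))
  step 3: S(S(add(SZ, mul(SSZ, SSSZ))))
  step 4: S(S(S(add(Z, mul(SSZ, SSSZ)))))
  step 5: S(S(S(mul(SSZ, SSSZ))))
  step 6: S(S(S(add(SSSZ, mul(SZ, SSSZ)))))
  step 7: S(S(S(S(add(SSZ, mul(SZ, SSSZ))))))
  step 8: S(S(S(S(S(add(SZ, mul(SZ, SSSZ)))))))
  step 9: S(S(S(S(S(S(add(Z, mul(SZ, SSSZ))))))))
  step 10: S(S(S(S(S(S(mul(SZ, SSSZ)))))))
  step 11: S(S(S(S(S(S(add(SSSZ, mul(Z, SSSZ))))))))
  step 12: S(S(S(S(S(S(S(add(SSZ, mul(Z, SSSZ)))))))))
  step 13: S(S(S(S(S(S(S(S(add(SZ, mul(Z, SSSZ))))))))))
  step 14: S(S(S(S(S(S(S(S(S(add(Z, mul(Z, SSSZ)))))))))))
  step 15: S(S(S(S(S(S(S(S(S(mul(Z, SSSZ))))))))))
  step 16: S^9(Z)

Term B:
  start: add(add(Z, mul(Z, SSSZ)), mul(mul(SSZ, SZ), add(SSZ, Z)))
  step 1: add(mul(Z, SSSZ), mul(mul(SSZ, SZ), add(SSZ, Z)))
  step 2: add(Z, mul(mul(SSZ, SZ), add(SSZ, Z)))
  step 3: mul(mul(SSZ, SZ), add(SSZ, Z))
  step 4: mul(add(SZ, mul(SZ, SZ)), add(SSZ, Z))
  step 5: mul(S(add(Z, mul(SZ, SZ))), add(SSZ, Z))
  step 6: add(add(SSZ, Z), mul(add(Z, mul(SZ, SZ)), add(SSZ, Z)))
  step 7: add(S(add(SZ, Z)), mul(add(Z, mul(SZ, SZ)), add(SSZ, Z)))
  step 8: S(add(add(SZ, Z), mul(add(Z, mul(SZ, SZ)), add(SSZ, Z))))
  step 9: S(add(S(add(Z, Z)), mul(add(Z, mul(SZ, SZ)), add(SSZ, Z))))
  step 10: S(S(add(add(Z, Z), mul(add(Z, mul(SZ, SZ)), add(SSZ, Z)))))
  step 11: S(S(add(Z, mul(add(Z, mul(SZ, SZ)), add(SSZ, Z)))))
  step 12: S(S(mul(add(Z, mul(SZ, SZ)), add(SSZ, Z))))
  step 13: S(S(mul(mul(SZ, SZ), add(SSZ, Z))))
  step 14: S(S(mul(add(SZ, mul(Z, SZ)), add(SSZ, Z))))
  step 15: S(S(mul(S(add(Z, mul(Z, SZ))), add(SSZ, Z))))
  step 16: S(S(add(add(SSZ, Z), mul(add(Z, mul(Z, SZ)), add(SSZ, Z)))))
  step 17: S(S(add(S(add(SZ, Z)), mul(add(Z, mul(Z, SZ)), add(SSZ, Z)))))
  step 18: S(S(S(add(add(SZ, Z), mul(add(Z, mul(Z, SZ)), add(SSZ, Z))))))
  step 19: S(S(S(add(S(add(Z, Z)), mul(add(Z, mul(Z, SZ)), add(SSZ, Z))))))
  step 20: S(S(S(S(add(add(Z, Z), mul(add(Z, mul(Z, SZ)), add(SSZ, Z)))))))
  step 21: S(S(S(S(add(Z, mul(add(Z, mul(Z, SZ)), add(SSZ, Z)))))))
  step 22: S(S(S(S(mul(add(Z, mul(Z, SZ)), add(SSZ, Z))))))
  step 23: S(S(S(S(mul(mul(Z, SZ), add(SSZ, Z))))))
  step 24: S(S(S(S(mul(Z, add(SSZ, Z))))))
  step 25: S^4(Z)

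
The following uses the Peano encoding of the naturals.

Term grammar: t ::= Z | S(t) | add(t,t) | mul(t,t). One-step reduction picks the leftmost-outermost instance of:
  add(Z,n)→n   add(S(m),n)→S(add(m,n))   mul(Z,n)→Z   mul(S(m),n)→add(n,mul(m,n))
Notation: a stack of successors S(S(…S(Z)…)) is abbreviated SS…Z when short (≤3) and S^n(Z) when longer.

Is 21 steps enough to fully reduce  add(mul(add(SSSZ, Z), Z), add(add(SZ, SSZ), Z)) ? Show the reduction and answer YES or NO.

Answer: YES — reaches normal form SSSZ in 18 ≤ 21 steps

Working:
  start: add(mul(add(SSSZ, Z), Z), add(add(SZ, SSZ), Z))
  →1  add(mul(S(add(SSZ, Z)), Z), add(add(SZ, SSZ), Z))
  →2  add(add(Z, mul(add(SSZ, Z), Z)), add(add(SZ, SSZ), Z))
  →3  add(mul(add(SSZ, Z), Z), add(add(SZ, SSZ), Z))
  →4  add(mul(S(add(SZ, Z)), Z), add(add(SZ, SSZ), Z))
  →5  add(add(Z, mul(add(SZ, Z), Z)), add(add(SZ, SSZ), Z))
  →6  add(mul(add(SZ, Z), Z), add(add(SZ, SSZ), Z))
  →7  add(mul(S(add(Z, Z)), Z), add(add(SZ, SSZ), Z))
  →8  add(add(Z, mul(add(Z, Z), Z)), add(add(SZ, SSZ), Z))
  →9  add(mul(add(Z, Z), Z), add(add(SZ, SSZ), Z))
  →10  add(mul(Z, Z), add(add(SZ, SSZ), Z))
  →11  add(Z, add(add(SZ, SSZ), Z))
  →12  add(add(SZ, SSZ), Z)
  →13  add(S(add(Z, SSZ)), Z)
  →14  S(add(add(Z, SSZ), Z))
  →15  S(add(SSZ, Z))
  →16  S(S(add(SZ, Z)))
  →17  S(S(S(add(Z, Z))))
  →18  SSSZ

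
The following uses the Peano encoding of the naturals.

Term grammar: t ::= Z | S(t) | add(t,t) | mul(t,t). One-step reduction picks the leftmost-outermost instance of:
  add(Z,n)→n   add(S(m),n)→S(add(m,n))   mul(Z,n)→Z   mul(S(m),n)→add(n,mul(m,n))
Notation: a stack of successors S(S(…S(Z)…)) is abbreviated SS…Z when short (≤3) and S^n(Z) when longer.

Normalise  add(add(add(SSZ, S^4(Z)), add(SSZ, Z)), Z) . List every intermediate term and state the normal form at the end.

Answer: normal form = S^8(Z)  (in 22 steps)

Reduction:
  start: add(add(add(SSZ, S^4(Z)), add(SSZ, Z)), Z)
  [1] add(add(S(add(SZ, S^4(Z))), add(SSZ, Z)), Z)
  [2] add(S(add(add(SZ, S^4(Z)), add(SSZ, Z))), Z)
  [3] S(add(add(add(SZ, S^4(Z)), add(SSZ, Z)), Z))
  [4] S(add(add(S(add(Z, S^4(Z))), add(SSZ, Z)), Z))
  [5] S(add(S(add(add(Z, S^4(Z)), add(SSZ, Z))), Z))
  [6] S(S(add(add(add(Z, S^4(Z)), add(SSZ, Z)), Z)))
  [7] S(S(add(add(S^4(Z), add(SSZ, Z)), Z)))
  [8] S(S(add(S(add(SSSZ, add(SSZ, Z))), Z)))
  [9] S(S(S(add(add(SSSZ, add(SSZ, Z)), Z))))
  [10] S(S(S(add(S(add(SSZ, add(SSZ, Z))), Z))))
  [11] S(S(S(S(add(add(SSZ, add(SSZ, Z)), Z)))))
  [12] S(S(S(S(add(S(add(SZ, add(SSZ, Z))), Z)))))
  [13] S(S(S(S(S(add(add(SZ, add(SSZ, Z)), Z))))))
  [14] S(S(S(S(S(add(S(add(Z, add(SSZ, Z))), Z))))))
  [15] S(S(S(S(S(S(add(add(Z, add(SSZ, Z)), Z)))))))
  [16] S(S(S(S(S(S(add(add(SSZ, Z), Z)))))))
  [17] S(S(S(S(S(S(add(S(add(SZ, Z)), Z)))))))
  [18] S(S(S(S(S(S(S(add(add(SZ, Z), Z))))))))
  [19] S(S(S(S(S(S(S(add(S(add(Z, Z)), Z))))))))
  [20] S(S(S(S(S(S(S(S(add(add(Z, Z), Z)))))))))
  [21] S(S(S(S(S(S(S(S(add(Z, Z)))))))))
  [22] S^8(Z)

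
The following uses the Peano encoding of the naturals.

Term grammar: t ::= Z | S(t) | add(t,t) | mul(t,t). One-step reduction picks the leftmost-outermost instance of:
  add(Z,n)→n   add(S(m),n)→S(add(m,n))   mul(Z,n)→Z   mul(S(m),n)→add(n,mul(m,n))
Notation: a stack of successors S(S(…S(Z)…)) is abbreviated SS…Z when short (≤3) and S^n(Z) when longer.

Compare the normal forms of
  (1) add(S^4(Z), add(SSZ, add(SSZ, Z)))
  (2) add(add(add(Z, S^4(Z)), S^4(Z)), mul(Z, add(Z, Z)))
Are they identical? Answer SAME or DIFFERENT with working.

Term A:
  start: add(S^4(Z), add(SSZ, add(SSZ, Z)))
  step 1: S(add(SSSZ, add(SSZ, add(SSZ, Z))))
  step 2: S(S(add(SSZ, add(SSZ, add(SSZ, Z)))))
  step 3: S(S(S(add(SZ, add(SSZ, add(SSZ, Z))))))
  step 4: S(S(S(S(add(Z, add(SSZ, add(SSZ, Z)))))))
  step 5: S(S(S(S(add(SSZ, add(SSZ, Z))))))
  step 6: S(S(S(S(S(add(SZ, add(SSZ, Z)))))))
  step 7: S(S(S(S(S(S(add(Z, add(SSZ, Z))))))))
  step 8: S(S(S(S(S(S(add(SSZ, Z)))))))
  step 9: S(S(S(S(S(S(S(add(SZ, Z))))))))
  step 10: S(S(S(S(S(S(S(S(add(Z, Z)))))))))
  step 11: S^8(Z)

Term B:
  start: add(add(add(Z, S^4(Z)), S^4(Z)), mul(Z, add(Z, Z)))
  step 1: add(add(S^4(Z), S^4(Z)), mul(Z, add(Z, Z)))
  step 2: add(S(add(SSSZ, S^4(Z))), mul(Z, add(Z, Z)))
  step 3: S(add(add(SSSZ, S^4(Z)), mul(Z, add(Z, Z))))
  step 4: S(add(S(add(SSZ, S^4(Z))), mul(Z, add(Z, Z))))
  step 5: S(S(add(add(SSZ, S^4(Z)), mul(Z, add(Z, Z)))))
  step 6: S(S(add(S(add(SZ, S^4(Z))), mul(Z, add(Z, Z)))))
  step 7: S(S(S(add(add(SZ, S^4(Z)), mul(Z, add(Z, Z))))))
  step 8: S(S(S(add(S(add(Z, S^4(Z))), mul(Z, add(Z, Z))))))
  step 9: S(S(S(S(add(add(Z, S^4(Z)), mul(Z, add(Z, Z)))))))
  step 10: S(S(S(S(add(S^4(Z), mul(Z, add(Z, Z)))))))
  step 11: S(S(S(S(S(add(SSSZ, mul(Z, add(Z, Z))))))))
  step 12: S(S(S(S(S(S(add(SSZ, mul(Z, add(Z, Z)))))))))
  step 13: S(S(S(S(S(S(S(add(SZ, mul(Z, add(Z, Z))))))))))
  step 14: S(S(S(S(S(S(S(S(add(Z, mul(Z, add(Z, Z)))))))))))
  step 15: S(S(S(S(S(S(S(S(mul(Z, add(Z, Z))))))))))
  step 16: S^8(Z)

Answer: SAME — A ⇓ S^8(Z), B ⇓ S^8(Z)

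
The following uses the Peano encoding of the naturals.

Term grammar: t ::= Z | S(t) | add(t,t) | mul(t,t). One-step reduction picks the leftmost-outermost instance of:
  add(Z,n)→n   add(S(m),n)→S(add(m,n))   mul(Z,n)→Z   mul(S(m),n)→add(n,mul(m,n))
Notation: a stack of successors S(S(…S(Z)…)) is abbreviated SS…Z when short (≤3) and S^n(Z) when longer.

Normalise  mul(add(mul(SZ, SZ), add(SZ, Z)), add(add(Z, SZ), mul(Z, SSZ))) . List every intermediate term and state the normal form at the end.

  start: mul(add(mul(SZ, SZ), add(SZ, Z)), add(add(Z, SZ), mul(Z, SSZ)))
  [1] mul(add(add(SZ, mul(Z, SZ)), add(SZ, Z)), add(add(Z, SZ), mul(Z, SSZ)))
  [2] mul(add(S(add(Z, mul(Z, SZ))), add(SZ, Z)), add(add(Z, SZ), mul(Z, SSZ)))
  [3] mul(S(add(add(Z, mul(Z, SZ)), add(SZ, Z))), add(add(Z, SZ), mul(Z, SSZ)))
  [4] add(add(add(Z, SZ), mul(Z, SSZ)), mul(add(add(Z, mul(Z, SZ)), add(SZ, Z)), add(add(Z, SZ), mul(Z, SSZ))))
  [5] add(add(SZ, mul(Z, SSZ)), mul(add(add(Z, mul(Z, SZ)), add(SZ, Z)), add(add(Z, SZ), mul(Z, SSZ))))
  [6] add(S(add(Z, mul(Z, SSZ))), mul(add(add(Z, mul(Z, SZ)), add(SZ, Z)), add(add(Z, SZ), mul(Z, SSZ))))
  [7] S(add(add(Z, mul(Z, SSZ)), mul(add(add(Z, mul(Z, SZ)), add(SZ, Z)), add(add(Z, SZ), mul(Z, SSZ)))))
  [8] S(add(mul(Z, SSZ), mul(add(add(Z, mul(Z, SZ)), add(SZ, Z)), add(add(Z, SZ), mul(Z, SSZ)))))
  [9] S(add(Z, mul(add(add(Z, mul(Z, SZ)), add(SZ, Z)), add(add(Z, SZ), mul(Z, SSZ)))))
  [10] S(mul(add(add(Z, mul(Z, SZ)), add(SZ, Z)), add(add(Z, SZ), mul(Z, SSZ))))
  [11] S(mul(add(mul(Z, SZ), add(SZ, Z)), add(add(Z, SZ), mul(Z, SSZ))))
  [12] S(mul(add(Z, add(SZ, Z)), add(add(Z, SZ), mul(Z, SSZ))))
  [13] S(mul(add(SZ, Z), add(add(Z, SZ), mul(Z, SSZ))))
  [14] S(mul(S(add(Z, Z)), add(add(Z, SZ), mul(Z, SSZ))))
  [15] S(add(add(add(Z, SZ), mul(Z, SSZ)), mul(add(Z, Z), add(add(Z, SZ), mul(Z, SSZ)))))
  [16] S(add(add(SZ, mul(Z, SSZ)), mul(add(Z, Z), add(add(Z, SZ), mul(Z, SSZ)))))
  [17] S(add(S(add(Z, mul(Z, SSZ))), mul(add(Z, Z), add(add(Z, SZ), mul(Z, SSZ)))))
  [18] S(S(add(add(Z, mul(Z, SSZ)), mul(add(Z, Z), add(add(Z, SZ), mul(Z, SSZ))))))
  [19] S(S(add(mul(Z, SSZ), mul(add(Z, Z), add(add(Z, SZ), mul(Z, SSZ))))))
  [20] S(S(add(Z, mul(add(Z, Z), add(add(Z, SZ), mul(Z, SSZ))))))
  [21] S(S(mul(add(Z, Z), add(add(Z, SZ), mul(Z, SSZ)))))
  [22] S(S(mul(Z, add(add(Z, SZ), mul(Z, SSZ)))))
  [23] SSZ

Answer: normal form = SSZ  (in 23 steps)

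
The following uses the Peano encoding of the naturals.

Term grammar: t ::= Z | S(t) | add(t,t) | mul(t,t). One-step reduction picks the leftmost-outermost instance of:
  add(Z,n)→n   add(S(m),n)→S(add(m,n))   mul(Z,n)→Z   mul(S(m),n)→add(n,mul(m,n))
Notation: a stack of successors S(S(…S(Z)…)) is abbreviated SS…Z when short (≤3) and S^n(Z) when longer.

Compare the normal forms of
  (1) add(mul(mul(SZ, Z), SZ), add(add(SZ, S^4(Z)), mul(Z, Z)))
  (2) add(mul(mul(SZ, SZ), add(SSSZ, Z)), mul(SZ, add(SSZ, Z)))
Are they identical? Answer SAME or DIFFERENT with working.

Term A:
  start: add(mul(mul(SZ, Z), SZ), add(add(SZ, S^4(Z)), mul(Z, Z)))
  →1  add(mul(add(Z, mul(Z, Z)), SZ), add(add(SZ, S^4(Z)), mul(Z, Z)))
  →2  add(mul(mul(Z, Z), SZ), add(add(SZ, S^4(Z)), mul(Z, Z)))
  →3  add(mul(Z, SZ), add(add(SZ, S^4(Z)), mul(Z, Z)))
  →4  add(Z, add(add(SZ, S^4(Z)), mul(Z, Z)))
  →5  add(add(SZ, S^4(Z)), mul(Z, Z))
  →6  add(S(add(Z, S^4(Z))), mul(Z, Z))
  →7  S(add(add(Z, S^4(Z)), mul(Z, Z)))
  →8  S(add(S^4(Z), mul(Z, Z)))
  →9  S(S(add(SSSZ, mul(Z, Z))))
  →10  S(S(S(add(SSZ, mul(Z, Z)))))
  →11  S(S(S(S(add(SZ, mul(Z, Z))))))
  →12  S(S(S(S(S(add(Z, mul(Z, Z)))))))
  →13  S(S(S(S(S(mul(Z, Z))))))
  →14  S^5(Z)

Term B:
  start: add(mul(mul(SZ, SZ), add(SSSZ, Z)), mul(SZ, add(SSZ, Z)))
  →1  add(mul(add(SZ, mul(Z, SZ)), add(SSSZ, Z)), mul(SZ, add(SSZ, Z)))
  →2  add(mul(S(add(Z, mul(Z, SZ))), add(SSSZ, Z)), mul(SZ, add(SSZ, Z)))
  →3  add(add(add(SSSZ, Z), mul(add(Z, mul(Z, SZ)), add(SSSZ, Z))), mul(SZ, add(SSZ, Z)))
  →4  add(add(S(add(SSZ, Z)), mul(add(Z, mul(Z, SZ)), add(SSSZ, Z))), mul(SZ, add(SSZ, Z)))
  →5  add(S(add(add(SSZ, Z), mul(add(Z, mul(Z, SZ)), add(SSSZ, Z)))), mul(SZ, add(SSZ, Z)))
  →6  S(add(add(add(SSZ, Z), mul(add(Z, mul(Z, SZ)), add(SSSZ, Z))), mul(SZ, add(SSZ, Z))))
  →7  S(add(add(S(add(SZ, Z)), mul(add(Z, mul(Z, SZ)), add(SSSZ, Z))), mul(SZ, add(SSZ, Z))))
  →8  S(add(S(add(add(SZ, Z), mul(add(Z, mul(Z, SZ)), add(SSSZ, Z)))), mul(SZ, add(SSZ, Z))))
  →9  S(S(add(add(add(SZ, Z), mul(add(Z, mul(Z, SZ)), add(SSSZ, Z))), mul(SZ, add(SSZ, Z)))))
  →10  S(S(add(add(S(add(Z, Z)), mul(add(Z, mul(Z, SZ)), add(SSSZ, Z))), mul(SZ, add(SSZ, Z)))))
  →11  S(S(add(S(add(add(Z, Z), mul(add(Z, mul(Z, SZ)), add(SSSZ, Z)))), mul(SZ, add(SSZ, Z)))))
  →12  S(S(S(add(add(add(Z, Z), mul(add(Z, mul(Z, SZ)), add(SSSZ, Z))), mul(SZ, add(SSZ, Z))))))
  →13  S(S(S(add(add(Z, mul(add(Z, mul(Z, SZ)), add(SSSZ, Z))), mul(SZ, add(SSZ, Z))))))
  →14  S(S(S(add(mul(add(Z, mul(Z, SZ)), add(SSSZ, Z)), mul(SZ, add(SSZ, Z))))))
  →15  S(S(S(add(mul(mul(Z, SZ), add(SSSZ, Z)), mul(SZ, add(SSZ, Z))))))
  →16  S(S(S(add(mul(Z, add(SSSZ, Z)), mul(SZ, add(SSZ, Z))))))
  →17  S(S(S(add(Z, mul(SZ, add(SSZ, Z))))))
  →18  S(S(S(mul(SZ, add(SSZ, Z)))))
  →19  S(S(S(add(add(SSZ, Z), mul(Z, add(SSZ, Z))))))
  →20  S(S(S(add(S(add(SZ, Z)), mul(Z, add(SSZ, Z))))))
  →21  S(S(S(S(add(add(SZ, Z), mul(Z, add(SSZ, Z)))))))
  →22  S(S(S(S(add(S(add(Z, Z)), mul(Z, add(SSZ, Z)))))))
  →23  S(S(S(S(S(add(add(Z, Z), mul(Z, add(SSZ, Z))))))))
  →24  S(S(S(S(S(add(Z, mul(Z, add(SSZ, Z))))))))
  →25  S(S(S(S(S(mul(Z, add(SSZ, Z)))))))
  →26  S^5(Z)

Answer: SAME — A ⇓ S^5(Z), B ⇓ S^5(Z)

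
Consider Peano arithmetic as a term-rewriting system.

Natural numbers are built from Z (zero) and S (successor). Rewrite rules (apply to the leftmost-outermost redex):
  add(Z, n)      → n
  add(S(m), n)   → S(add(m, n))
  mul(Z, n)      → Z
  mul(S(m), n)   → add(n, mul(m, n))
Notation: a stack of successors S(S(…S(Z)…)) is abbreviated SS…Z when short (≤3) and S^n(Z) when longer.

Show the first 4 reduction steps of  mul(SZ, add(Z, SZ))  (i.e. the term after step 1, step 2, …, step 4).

Answer: after 4 steps: S(mul(Z, add(Z, SZ)))

Derivation:
  start: mul(SZ, add(Z, SZ))
  step 1: add(add(Z, SZ), mul(Z, add(Z, SZ)))
  step 2: add(SZ, mul(Z, add(Z, SZ)))
  step 3: S(add(Z, mul(Z, add(Z, SZ))))
  step 4: S(mul(Z, add(Z, SZ)))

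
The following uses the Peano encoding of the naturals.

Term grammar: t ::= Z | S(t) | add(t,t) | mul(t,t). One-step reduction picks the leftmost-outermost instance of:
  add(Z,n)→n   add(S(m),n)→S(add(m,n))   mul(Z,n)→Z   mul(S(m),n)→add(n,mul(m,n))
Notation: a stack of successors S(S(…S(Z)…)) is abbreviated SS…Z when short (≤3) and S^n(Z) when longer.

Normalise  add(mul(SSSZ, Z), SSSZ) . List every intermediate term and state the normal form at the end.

Answer: normal form = SSSZ  (in 8 steps)

Reduction:
  start: add(mul(SSSZ, Z), SSSZ)
  [1] add(add(Z, mul(SSZ, Z)), SSSZ)
  [2] add(mul(SSZ, Z), SSSZ)
  [3] add(add(Z, mul(SZ, Z)), SSSZ)
  [4] add(mul(SZ, Z), SSSZ)
  [5] add(add(Z, mul(Z, Z)), SSSZ)
  [6] add(mul(Z, Z), SSSZ)
  [7] add(Z, SSSZ)
  [8] SSSZ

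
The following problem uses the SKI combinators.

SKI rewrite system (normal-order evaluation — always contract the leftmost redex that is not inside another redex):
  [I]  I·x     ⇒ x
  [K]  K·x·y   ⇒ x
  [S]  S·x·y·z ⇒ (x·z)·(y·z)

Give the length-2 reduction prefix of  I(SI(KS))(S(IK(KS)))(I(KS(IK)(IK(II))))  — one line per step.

Answer: after 2 steps: I(S(IK(KS)))(KS(S(IK(KS))))(I(KS(IK)(IK(II))))

Reduction:
  start: I(SI(KS))(S(IK(KS)))(I(KS(IK)(IK(II))))
  step 1: SI(KS)(S(IK(KS)))(I(KS(IK)(IK(II))))
  step 2: I(S(IK(KS)))(KS(S(IK(KS))))(I(KS(IK)(IK(II))))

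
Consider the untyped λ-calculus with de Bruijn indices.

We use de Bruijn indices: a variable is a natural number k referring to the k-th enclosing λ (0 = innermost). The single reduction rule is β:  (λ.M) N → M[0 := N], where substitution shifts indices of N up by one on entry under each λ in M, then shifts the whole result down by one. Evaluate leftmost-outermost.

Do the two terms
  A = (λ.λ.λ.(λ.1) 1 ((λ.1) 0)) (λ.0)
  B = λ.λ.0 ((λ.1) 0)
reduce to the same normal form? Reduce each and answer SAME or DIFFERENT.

Term A:
  start: (λ.λ.λ.(λ.1) 1 ((λ.1) 0)) (λ.0)
  [1] λ.λ.(λ.1) 1 ((λ.1) 0)
  [2] λ.λ.0 ((λ.1) 0)
  [3] λ.λ.0 0

Term B:
  start: λ.λ.0 ((λ.1) 0)
  [1] λ.λ.0 0

Answer: SAME — A ⇓ λ.λ.0 0, B ⇓ λ.λ.0 0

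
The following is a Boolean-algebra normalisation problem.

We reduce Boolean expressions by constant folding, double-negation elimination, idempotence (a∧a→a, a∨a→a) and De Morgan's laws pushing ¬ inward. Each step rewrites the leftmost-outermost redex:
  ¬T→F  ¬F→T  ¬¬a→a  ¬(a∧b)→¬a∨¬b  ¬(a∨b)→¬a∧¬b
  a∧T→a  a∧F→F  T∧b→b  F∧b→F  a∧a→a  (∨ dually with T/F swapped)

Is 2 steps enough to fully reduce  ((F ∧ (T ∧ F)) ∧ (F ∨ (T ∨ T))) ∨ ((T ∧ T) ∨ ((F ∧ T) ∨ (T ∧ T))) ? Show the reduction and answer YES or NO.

Answer: NO — after 2 steps the term is F ∨ ((T ∧ T) ∨ ((F ∧ T) ∨ (T ∧ T))), not yet normal

Reduction:
  start: ((F ∧ (T ∧ F)) ∧ (F ∨ (T ∨ T))) ∨ ((T ∧ T) ∨ ((F ∧ T) ∨ (T ∧ T)))
  →1  (F ∧ (F ∨ (T ∨ T))) ∨ ((T ∧ T) ∨ ((F ∧ T) ∨ (T ∧ T)))
  →2  F ∨ ((T ∧ T) ∨ ((F ∧ T) ∨ (T ∧ T)))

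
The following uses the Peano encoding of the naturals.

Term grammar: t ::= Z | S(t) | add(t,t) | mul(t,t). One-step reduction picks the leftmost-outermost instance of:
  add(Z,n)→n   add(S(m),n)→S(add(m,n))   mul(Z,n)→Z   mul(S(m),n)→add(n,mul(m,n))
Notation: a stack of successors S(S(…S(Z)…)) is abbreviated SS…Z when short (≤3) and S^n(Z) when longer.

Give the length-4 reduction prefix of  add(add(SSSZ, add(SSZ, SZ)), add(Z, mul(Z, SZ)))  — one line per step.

  start: add(add(SSSZ, add(SSZ, SZ)), add(Z, mul(Z, SZ)))
  →1  add(S(add(SSZ, add(SSZ, SZ))), add(Z, mul(Z, SZ)))
  →2  S(add(add(SSZ, add(SSZ, SZ)), add(Z, mul(Z, SZ))))
  →3  S(add(S(add(SZ, add(SSZ, SZ))), add(Z, mul(Z, SZ))))
  →4  S(S(add(add(SZ, add(SSZ, SZ)), add(Z, mul(Z, SZ)))))

Answer: after 4 steps: S(S(add(add(SZ, add(SSZ, SZ)), add(Z, mul(Z, SZ)))))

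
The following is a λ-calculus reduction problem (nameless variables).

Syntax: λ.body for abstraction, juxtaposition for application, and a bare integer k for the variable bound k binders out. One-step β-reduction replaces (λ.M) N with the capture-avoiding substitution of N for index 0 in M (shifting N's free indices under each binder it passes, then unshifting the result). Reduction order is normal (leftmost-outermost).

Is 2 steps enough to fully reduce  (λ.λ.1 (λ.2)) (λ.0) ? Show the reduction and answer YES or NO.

Answer: YES — reaches normal form λ.λ.λ.0 in 2 ≤ 2 steps

Reduction:
  start: (λ.λ.1 (λ.2)) (λ.0)
  →1  λ.(λ.0) (λ.λ.0)
  →2  λ.λ.λ.0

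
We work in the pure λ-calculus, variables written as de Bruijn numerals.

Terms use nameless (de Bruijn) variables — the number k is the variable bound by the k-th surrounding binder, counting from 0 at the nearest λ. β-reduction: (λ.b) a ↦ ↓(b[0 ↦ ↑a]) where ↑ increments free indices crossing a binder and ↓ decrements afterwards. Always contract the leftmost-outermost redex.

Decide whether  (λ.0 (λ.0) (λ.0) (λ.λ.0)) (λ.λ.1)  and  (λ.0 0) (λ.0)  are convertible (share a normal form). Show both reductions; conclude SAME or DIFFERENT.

Term A:
  start: (λ.0 (λ.0) (λ.0) (λ.λ.0)) (λ.λ.1)
  [1] (λ.λ.1) (λ.0) (λ.0) (λ.λ.0)
  [2] (λ.λ.0) (λ.0) (λ.λ.0)
  [3] (λ.0) (λ.λ.0)
  [4] λ.λ.0

Term B:
  start: (λ.0 0) (λ.0)
  [1] (λ.0) (λ.0)
  [2] λ.0

Answer: DIFFERENT — A ⇓ λ.λ.0, B ⇓ λ.0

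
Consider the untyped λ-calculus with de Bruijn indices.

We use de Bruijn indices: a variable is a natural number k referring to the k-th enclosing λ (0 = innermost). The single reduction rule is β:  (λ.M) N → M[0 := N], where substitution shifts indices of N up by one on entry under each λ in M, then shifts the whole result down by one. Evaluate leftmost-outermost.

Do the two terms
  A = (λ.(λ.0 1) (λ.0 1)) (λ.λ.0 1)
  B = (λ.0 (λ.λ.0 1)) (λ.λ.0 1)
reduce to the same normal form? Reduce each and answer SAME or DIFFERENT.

Term A:
  start: (λ.(λ.0 1) (λ.0 1)) (λ.λ.0 1)
  →1  (λ.0 (λ.λ.0 1)) (λ.0 (λ.λ.0 1))
  →2  (λ.0 (λ.λ.0 1)) (λ.λ.0 1)
  →3  (λ.λ.0 1) (λ.λ.0 1)
  →4  λ.0 (λ.λ.0 1)

Term B:
  start: (λ.0 (λ.λ.0 1)) (λ.λ.0 1)
  →1  (λ.λ.0 1) (λ.λ.0 1)
  →2  λ.0 (λ.λ.0 1)

Answer: SAME — A ⇓ λ.0 (λ.λ.0 1), B ⇓ λ.0 (λ.λ.0 1)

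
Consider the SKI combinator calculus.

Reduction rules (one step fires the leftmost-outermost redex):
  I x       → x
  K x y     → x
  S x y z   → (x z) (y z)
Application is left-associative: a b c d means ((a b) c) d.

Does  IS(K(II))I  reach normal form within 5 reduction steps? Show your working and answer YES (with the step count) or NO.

Answer: YES — reaches normal form S(KI)I in 2 ≤ 5 steps

Working:
  start: IS(K(II))I
  →1  S(K(II))I
  →2  S(KI)I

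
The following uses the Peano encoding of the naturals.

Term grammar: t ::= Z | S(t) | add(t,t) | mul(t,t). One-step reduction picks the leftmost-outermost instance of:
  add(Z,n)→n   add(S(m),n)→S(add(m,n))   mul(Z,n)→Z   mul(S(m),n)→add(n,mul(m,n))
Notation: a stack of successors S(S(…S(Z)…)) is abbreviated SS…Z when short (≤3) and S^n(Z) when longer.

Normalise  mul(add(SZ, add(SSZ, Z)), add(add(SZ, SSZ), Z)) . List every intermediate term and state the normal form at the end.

  start: mul(add(SZ, add(SSZ, Z)), add(add(SZ, SSZ), Z))
  →1  mul(S(add(Z, add(SSZ, Z))), add(add(SZ, SSZ), Z))
  →2  add(add(add(SZ, SSZ), Z), mul(add(Z, add(SSZ, Z)), add(add(SZ, SSZ), Z)))
  →3  add(add(S(add(Z, SSZ)), Z), mul(add(Z, add(SSZ, Z)), add(add(SZ, SSZ), Z)))
  →4  add(S(add(add(Z, SSZ), Z)), mul(add(Z, add(SSZ, Z)), add(add(SZ, SSZ), Z)))
  →5  S(add(add(add(Z, SSZ), Z), mul(add(Z, add(SSZ, Z)), add(add(SZ, SSZ), Z))))
  →6  S(add(add(SSZ, Z), mul(add(Z, add(SSZ, Z)), add(add(SZ, SSZ), Z))))
  →7  S(add(S(add(SZ, Z)), mul(add(Z, add(SSZ, Z)), add(add(SZ, SSZ), Z))))
  →8  S(S(add(add(SZ, Z), mul(add(Z, add(SSZ, Z)), add(add(SZ, SSZ), Z)))))
  →9  S(S(add(S(add(Z, Z)), mul(add(Z, add(SSZ, Z)), add(add(SZ, SSZ), Z)))))
  →10  S(S(S(add(add(Z, Z), mul(add(Z, add(SSZ, Z)), add(add(SZ, SSZ), Z))))))
  →11  S(S(S(add(Z, mul(add(Z, add(SSZ, Z)), add(add(SZ, SSZ), Z))))))
  →12  S(S(S(mul(add(Z, add(SSZ, Z)), add(add(SZ, SSZ), Z)))))
  →13  S(S(S(mul(add(SSZ, Z), add(add(SZ, SSZ), Z)))))
  →14  S(S(S(mul(S(add(SZ, Z)), add(add(SZ, SSZ), Z)))))
  →15  S(S(S(add(add(add(SZ, SSZ), Z), mul(add(SZ, Z), add(add(SZ, SSZ), Z))))))
  →16  S(S(S(add(add(S(add(Z, SSZ)), Z), mul(add(SZ, Z), add(add(SZ, SSZ), Z))))))
  →17  S(S(S(add(S(add(add(Z, SSZ), Z)), mul(add(SZ, Z), add(add(SZ, SSZ), Z))))))
  →18  S(S(S(S(add(add(add(Z, SSZ), Z), mul(add(SZ, Z), add(add(SZ, SSZ), Z)))))))
  →19  S(S(S(S(add(add(SSZ, Z), mul(add(SZ, Z), add(add(SZ, SSZ), Z)))))))
  →20  S(S(S(S(add(S(add(SZ, Z)), mul(add(SZ, Z), add(add(SZ, SSZ), Z)))))))
  →21  S(S(S(S(S(add(add(SZ, Z), mul(add(SZ, Z), add(add(SZ, SSZ), Z))))))))
  →22  S(S(S(S(S(add(S(add(Z, Z)), mul(add(SZ, Z), add(add(SZ, SSZ), Z))))))))
  →23  S(S(S(S(S(S(add(add(Z, Z), mul(add(SZ, Z), add(add(SZ, SSZ), Z)))))))))
  →24  S(S(S(S(S(S(add(Z, mul(add(SZ, Z), add(add(SZ, SSZ), Z)))))))))
  →25  S(S(S(S(S(S(mul(add(SZ, Z), add(add(SZ, SSZ), Z))))))))
  →26  S(S(S(S(S(S(mul(S(add(Z, Z)), add(add(SZ, SSZ), Z))))))))
  →27  S(S(S(S(S(S(add(add(add(SZ, SSZ), Z), mul(add(Z, Z), add(add(SZ, SSZ), Z)))))))))
  →28  S(S(S(S(S(S(add(add(S(add(Z, SSZ)), Z), mul(add(Z, Z), add(add(SZ, SSZ), Z)))))))))
  →29  S(S(S(S(S(S(add(S(add(add(Z, SSZ), Z)), mul(add(Z, Z), add(add(SZ, SSZ), Z)))))))))
  →30  S(S(S(S(S(S(S(add(add(add(Z, SSZ), Z), mul(add(Z, Z), add(add(SZ, SSZ), Z))))))))))
  →31  S(S(S(S(S(S(S(add(add(SSZ, Z), mul(add(Z, Z), add(add(SZ, SSZ), Z))))))))))
  →32  S(S(S(S(S(S(S(add(S(add(SZ, Z)), mul(add(Z, Z), add(add(SZ, SSZ), Z))))))))))
  →33  S(S(S(S(S(S(S(S(add(add(SZ, Z), mul(add(Z, Z), add(add(SZ, SSZ), Z)))))))))))
  →34  S(S(S(S(S(S(S(S(add(S(add(Z, Z)), mul(add(Z, Z), add(add(SZ, SSZ), Z)))))))))))
  →35  S(S(S(S(S(S(S(S(S(add(add(Z, Z), mul(add(Z, Z), add(add(SZ, SSZ), Z))))))))))))
  →36  S(S(S(S(S(S(S(S(S(add(Z, mul(add(Z, Z), add(add(SZ, SSZ), Z))))))))))))
  →37  S(S(S(S(S(S(S(S(S(mul(add(Z, Z), add(add(SZ, SSZ), Z)))))))))))
  →38  S(S(S(S(S(S(S(S(S(mul(Z, add(add(SZ, SSZ), Z)))))))))))
  →39  S^9(Z)

Answer: normal form = S^9(Z)  (in 39 steps)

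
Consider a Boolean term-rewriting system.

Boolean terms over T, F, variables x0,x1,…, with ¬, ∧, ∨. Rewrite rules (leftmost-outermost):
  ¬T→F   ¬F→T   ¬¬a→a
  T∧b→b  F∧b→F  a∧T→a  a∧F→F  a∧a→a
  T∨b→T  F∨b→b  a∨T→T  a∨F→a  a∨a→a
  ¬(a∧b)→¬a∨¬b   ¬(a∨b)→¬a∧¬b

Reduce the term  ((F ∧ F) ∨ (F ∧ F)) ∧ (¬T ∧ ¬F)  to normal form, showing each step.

Answer: normal form = F  (in 3 steps)

Reduction:
  start: ((F ∧ F) ∨ (F ∧ F)) ∧ (¬T ∧ ¬F)
  →1  (F ∧ F) ∧ (¬T ∧ ¬F)
  →2  F ∧ (¬T ∧ ¬F)
  →3  F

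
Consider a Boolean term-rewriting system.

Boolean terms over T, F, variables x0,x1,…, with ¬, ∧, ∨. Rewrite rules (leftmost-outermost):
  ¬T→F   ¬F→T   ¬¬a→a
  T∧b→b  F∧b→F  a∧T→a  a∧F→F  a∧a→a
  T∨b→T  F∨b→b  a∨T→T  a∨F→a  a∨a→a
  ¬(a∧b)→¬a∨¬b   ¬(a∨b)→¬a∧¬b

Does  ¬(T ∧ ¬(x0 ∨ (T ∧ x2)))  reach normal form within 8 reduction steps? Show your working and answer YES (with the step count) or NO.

Answer: YES — reaches normal form x0 ∨ x2 in 5 ≤ 8 steps

Working:
  start: ¬(T ∧ ¬(x0 ∨ (T ∧ x2)))
  →1  ¬T ∨ ¬¬(x0 ∨ (T ∧ x2))
  →2  F ∨ ¬¬(x0 ∨ (T ∧ x2))
  →3  ¬¬(x0 ∨ (T ∧ x2))
  →4  x0 ∨ (T ∧ x2)
  →5  x0 ∨ x2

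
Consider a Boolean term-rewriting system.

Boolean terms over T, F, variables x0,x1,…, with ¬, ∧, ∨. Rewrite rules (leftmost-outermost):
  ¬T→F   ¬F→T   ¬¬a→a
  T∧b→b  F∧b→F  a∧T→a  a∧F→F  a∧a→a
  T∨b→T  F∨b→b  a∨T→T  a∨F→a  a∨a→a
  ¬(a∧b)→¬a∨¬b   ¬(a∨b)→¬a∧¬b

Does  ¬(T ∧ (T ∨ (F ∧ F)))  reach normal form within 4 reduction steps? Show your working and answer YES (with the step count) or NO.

  start: ¬(T ∧ (T ∨ (F ∧ F)))
  →1  ¬T ∨ ¬(T ∨ (F ∧ F))
  →2  F ∨ ¬(T ∨ (F ∧ F))
  →3  ¬(T ∨ (F ∧ F))
  →4  ¬T ∧ ¬(F ∧ F)

Answer: NO — after 4 steps the term is ¬T ∧ ¬(F ∧ F), not yet normal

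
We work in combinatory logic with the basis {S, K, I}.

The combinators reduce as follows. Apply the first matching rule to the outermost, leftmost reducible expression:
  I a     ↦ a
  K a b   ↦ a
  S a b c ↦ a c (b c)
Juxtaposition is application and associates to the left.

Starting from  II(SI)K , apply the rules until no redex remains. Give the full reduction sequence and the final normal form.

  start: II(SI)K
  →1  I(SI)K
  →2  SIK

Answer: normal form = SIK  (in 2 steps)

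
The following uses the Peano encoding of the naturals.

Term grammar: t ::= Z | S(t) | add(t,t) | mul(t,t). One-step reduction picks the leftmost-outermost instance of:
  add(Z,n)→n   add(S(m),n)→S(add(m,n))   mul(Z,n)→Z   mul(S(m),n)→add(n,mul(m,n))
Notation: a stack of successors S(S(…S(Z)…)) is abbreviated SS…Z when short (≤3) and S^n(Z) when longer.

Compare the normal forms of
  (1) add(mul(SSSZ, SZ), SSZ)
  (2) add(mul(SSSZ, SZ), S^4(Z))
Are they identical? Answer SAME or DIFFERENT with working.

Answer: DIFFERENT — A ⇓ S^5(Z), B ⇓ S^7(Z)

Derivation:
Term A:
  start: add(mul(SSSZ, SZ), SSZ)
  step 1: add(add(SZ, mul(SSZ, SZ)), SSZ)
  step 2: add(S(add(Z, mul(SSZ, SZ))), SSZ)
  step 3: S(add(add(Z, mul(SSZ, SZ)), SSZ))
  step 4: S(add(mul(SSZ, SZ), SSZ))
  step 5: S(add(add(SZ, mul(SZ, SZ)), SSZ))
  step 6: S(add(S(add(Z, mul(SZ, SZ))), SSZ))
  step 7: S(S(add(add(Z, mul(SZ, SZ)), SSZ)))
  step 8: S(S(add(mul(SZ, SZ), SSZ)))
  step 9: S(S(add(add(SZ, mul(Z, SZ)), SSZ)))
  step 10: S(S(add(S(add(Z, mul(Z, SZ))), SSZ)))
  step 11: S(S(S(add(add(Z, mul(Z, SZ)), SSZ))))
  step 12: S(S(S(add(mul(Z, SZ), SSZ))))
  step 13: S(S(S(add(Z, SSZ))))
  step 14: S^5(Z)

Term B:
  start: add(mul(SSSZ, SZ), S^4(Z))
  step 1: add(add(SZ, mul(SSZ, SZ)), S^4(Z))
  step 2: add(S(add(Z, mul(SSZ, SZ))), S^4(Z))
  step 3: S(add(add(Z, mul(SSZ, SZ)), S^4(Z)))
  step 4: S(add(mul(SSZ, SZ), S^4(Z)))
  step 5: S(add(add(SZ, mul(SZ, SZ)), S^4(Z)))
  step 6: S(add(S(add(Z, mul(SZ, SZ))), S^4(Z)))
  step 7: S(S(add(add(Z, mul(SZ, SZ)), S^4(Z))))
  step 8: S(S(add(mul(SZ, SZ), S^4(Z))))
  step 9: S(S(add(add(SZ, mul(Z, SZ)), S^4(Z))))
  step 10: S(S(add(S(add(Z, mul(Z, SZ))), S^4(Z))))
  step 11: S(S(S(add(add(Z, mul(Z, SZ)), S^4(Z)))))
  step 12: S(S(S(add(mul(Z, SZ), S^4(Z)))))
  step 13: S(S(S(add(Z, S^4(Z)))))
  step 14: S^7(Z)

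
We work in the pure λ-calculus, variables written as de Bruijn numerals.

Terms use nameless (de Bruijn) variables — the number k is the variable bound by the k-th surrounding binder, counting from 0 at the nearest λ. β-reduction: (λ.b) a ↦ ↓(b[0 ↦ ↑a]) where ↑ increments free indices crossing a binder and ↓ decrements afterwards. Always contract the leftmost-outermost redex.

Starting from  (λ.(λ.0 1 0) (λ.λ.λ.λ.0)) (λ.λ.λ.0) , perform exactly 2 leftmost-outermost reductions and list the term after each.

  start: (λ.(λ.0 1 0) (λ.λ.λ.λ.0)) (λ.λ.λ.0)
  →1  (λ.0 (λ.λ.λ.0) 0) (λ.λ.λ.λ.0)
  →2  (λ.λ.λ.λ.0) (λ.λ.λ.0) (λ.λ.λ.λ.0)

Answer: after 2 steps: (λ.λ.λ.λ.0) (λ.λ.λ.0) (λ.λ.λ.λ.0)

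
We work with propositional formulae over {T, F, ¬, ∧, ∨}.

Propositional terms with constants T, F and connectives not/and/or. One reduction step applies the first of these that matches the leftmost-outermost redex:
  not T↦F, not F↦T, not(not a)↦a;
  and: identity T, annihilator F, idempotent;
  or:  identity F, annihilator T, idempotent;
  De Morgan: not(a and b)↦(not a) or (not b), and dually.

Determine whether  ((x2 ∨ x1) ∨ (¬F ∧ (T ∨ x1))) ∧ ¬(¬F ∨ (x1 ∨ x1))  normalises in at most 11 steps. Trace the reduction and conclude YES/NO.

Answer: YES — reaches normal form F in 8 ≤ 11 steps

Working:
  start: ((x2 ∨ x1) ∨ (¬F ∧ (T ∨ x1))) ∧ ¬(¬F ∨ (x1 ∨ x1))
  [1] ((x2 ∨ x1) ∨ (T ∧ (T ∨ x1))) ∧ ¬(¬F ∨ (x1 ∨ x1))
  [2] ((x2 ∨ x1) ∨ (T ∨ x1)) ∧ ¬(¬F ∨ (x1 ∨ x1))
  [3] ((x2 ∨ x1) ∨ T) ∧ ¬(¬F ∨ (x1 ∨ x1))
  [4] T ∧ ¬(¬F ∨ (x1 ∨ x1))
  [5] ¬(¬F ∨ (x1 ∨ x1))
  [6] ¬¬F ∧ ¬(x1 ∨ x1)
  [7] F ∧ ¬(x1 ∨ x1)
  [8] F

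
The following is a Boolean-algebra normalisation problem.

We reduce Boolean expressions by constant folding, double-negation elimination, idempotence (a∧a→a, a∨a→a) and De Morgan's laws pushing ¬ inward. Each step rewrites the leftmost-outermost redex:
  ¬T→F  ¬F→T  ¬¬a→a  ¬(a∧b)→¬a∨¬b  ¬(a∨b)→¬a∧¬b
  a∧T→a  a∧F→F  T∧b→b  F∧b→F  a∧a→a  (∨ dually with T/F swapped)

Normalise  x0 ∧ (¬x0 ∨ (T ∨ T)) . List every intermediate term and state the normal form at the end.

  start: x0 ∧ (¬x0 ∨ (T ∨ T))
  →1  x0 ∧ (¬x0 ∨ T)
  →2  x0 ∧ T
  →3  x0

Answer: normal form = x0  (in 3 steps)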